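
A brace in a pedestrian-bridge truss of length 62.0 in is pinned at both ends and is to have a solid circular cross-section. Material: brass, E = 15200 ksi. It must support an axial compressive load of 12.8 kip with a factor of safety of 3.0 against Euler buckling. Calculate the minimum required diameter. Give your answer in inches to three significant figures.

Required P_cr = n·P = 3.0 × 12.8 = 38.40 kip
L_e = K·L = 1 × 62.0 = 62.00 in
Required I = P_cr·L_e²/(π²E) = 3.840×10^4 × 62.00² / (π² × 1.52×10^7) = 0.9839 in⁴
Solid circle: I = πd⁴/64  ⇒  d = (64I/π)^(1/4) = (64×0.9839/π)^(1/4) = 2.12 in

d ≈ 2.12 in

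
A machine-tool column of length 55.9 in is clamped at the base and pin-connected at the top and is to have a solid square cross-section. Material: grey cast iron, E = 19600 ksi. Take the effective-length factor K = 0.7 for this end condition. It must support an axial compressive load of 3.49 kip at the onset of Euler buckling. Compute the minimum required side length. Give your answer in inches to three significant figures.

L_e = K·L = 0.7 × 55.9 = 39.13 in
Required I = P_cr·L_e²/(π²E) = 3.490×10^3 × 39.13² / (π² × 1.96×10^7) = 2.762×10^-2 in⁴
Solid square: I = a⁴/12  ⇒  a = (12I)^(1/4) = (12×2.762×10^-2)^(1/4) = 0.759 in

a ≈ 0.759 in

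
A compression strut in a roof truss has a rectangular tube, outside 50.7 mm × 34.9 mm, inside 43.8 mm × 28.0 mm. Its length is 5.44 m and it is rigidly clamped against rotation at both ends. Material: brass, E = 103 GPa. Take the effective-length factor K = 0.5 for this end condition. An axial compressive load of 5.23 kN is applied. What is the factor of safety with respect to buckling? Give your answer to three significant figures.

n ≈ 2.61

Weak-axis I_min = (h_o·b_o³ − h_i·b_i³)/12 with b_o = 34.9, b_i = 28.00 mm (shorter outer/inner sides).
I_min = (50.7×34.9³ − 43.80×28.00³)/12 = 9.947×10^4 mm⁴
I = 9.947×10^4 mm⁴ = 9.947×10^-8 m⁴
Effective length L_e = K·L = 0.5 × 5.44 = 2.720 m
P_cr = π²EI / L_e² = π² × 103×10⁹ × 9.947×10^-8 / 2.720² = 1.367×10^4 N
Factor of safety n = P_cr / P = 13.668 / 5.23 = 2.61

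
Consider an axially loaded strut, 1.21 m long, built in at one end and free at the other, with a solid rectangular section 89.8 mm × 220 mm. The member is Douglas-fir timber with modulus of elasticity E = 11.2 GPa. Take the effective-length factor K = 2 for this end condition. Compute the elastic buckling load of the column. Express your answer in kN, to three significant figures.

Buckling occurs about the weak axis: I_min = h·b³/12 with b = 89.8 mm (the shorter side).
I_min = 220×89.8³/12 = 1.328×10^7 mm⁴
I = 1.328×10^7 mm⁴ = 1.328×10^-5 m⁴
Effective length L_e = K·L = 2 × 1.21 = 2.420 m
P_cr = π²EI / L_e² = π² × 11.2×10⁹ × 1.328×10^-5 / 2.420² = 2.506×10^5 N

P_cr ≈ 251 kN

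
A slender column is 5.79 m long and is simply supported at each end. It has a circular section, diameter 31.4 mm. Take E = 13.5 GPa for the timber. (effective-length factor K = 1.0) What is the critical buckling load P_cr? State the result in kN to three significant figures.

I = πd⁴/64 = π×31.4⁴/64 = 4.772×10^4 mm⁴
I = 4.772×10^4 mm⁴ = 4.772×10^-8 m⁴
Effective length L_e = K·L = 1 × 5.79 = 5.790 m
P_cr = π²EI / L_e² = π² × 13.5×10⁹ × 4.772×10^-8 / 5.790² = 189.7 N

P_cr ≈ 0.190 kN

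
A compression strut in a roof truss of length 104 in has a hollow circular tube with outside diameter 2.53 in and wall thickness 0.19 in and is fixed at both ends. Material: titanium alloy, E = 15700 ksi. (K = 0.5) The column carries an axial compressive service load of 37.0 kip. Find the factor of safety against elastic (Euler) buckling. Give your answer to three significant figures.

Inner diameter d_i = 2.53 − 2×0.19 = 2.150 in
I = π(d_o⁴ − d_i⁴)/64 = π(2.53⁴ − 2.150⁴)/64 = 0.9623 in⁴
Effective length L_e = K·L = 0.5 × 104 = 52.00 in
P_cr = π²EI / L_e² = π² × 15700×10³ × 0.9623 / 52.00² = 5.515×10^4 lb
Factor of safety n = P_cr / P = 55.145 / 37.0 = 1.49

n ≈ 1.49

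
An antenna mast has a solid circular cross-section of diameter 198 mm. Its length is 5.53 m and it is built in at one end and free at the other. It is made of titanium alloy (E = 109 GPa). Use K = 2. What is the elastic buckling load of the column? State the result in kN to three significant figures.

P_cr ≈ 664 kN

I = πd⁴/64 = π×198⁴/64 = 7.545×10^7 mm⁴
I = 7.545×10^7 mm⁴ = 7.545×10^-5 m⁴
Effective length L_e = K·L = 2 × 5.53 = 11.06 m
P_cr = π²EI / L_e² = π² × 109×10⁹ × 7.545×10^-5 / 11.06² = 6.635×10^5 N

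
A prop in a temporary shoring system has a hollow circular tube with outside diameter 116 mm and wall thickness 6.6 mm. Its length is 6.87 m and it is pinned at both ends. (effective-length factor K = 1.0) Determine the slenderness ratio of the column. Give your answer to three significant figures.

Inner diameter d_i = 116 − 2×6.6 = 102.8 mm
I = π(d_o⁴ − d_i⁴)/64 = π(116⁴ − 102.8⁴)/64 = 3.406×10^6 mm⁴
A = 2.268×10^3 mm²;  r_min = √(I/A) = √(3.406×10^6/2.268×10^3) = 38.75 mm
L_e = K·L = 1 × 6.87 m = 6.870 m = 6870.0 mm
λ = L_e / r_min = 6870.0 / 38.75 = 177

λ ≈ 177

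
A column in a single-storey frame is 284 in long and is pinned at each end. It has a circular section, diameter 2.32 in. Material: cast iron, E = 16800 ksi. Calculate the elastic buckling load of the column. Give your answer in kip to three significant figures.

I = πd⁴/64 = π×2.32⁴/64 = 1.422 in⁴
Effective length L_e = K·L = 1 × 284 = 284.0 in
P_cr = π²EI / L_e² = π² × 16800×10³ × 1.422 / 284.0² = 2.923×10^3 lb

P_cr ≈ 2.92 kip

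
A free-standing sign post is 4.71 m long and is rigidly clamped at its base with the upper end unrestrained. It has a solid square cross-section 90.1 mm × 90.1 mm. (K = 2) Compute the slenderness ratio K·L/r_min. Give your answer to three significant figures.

For a square r = a/√12 = 90.1/√12 = 26.01 mm
L_e = K·L = 2 × 4.71 m = 9.420 m = 9420.0 mm
λ = L_e / r_min = 9420.0 / 26.01 = 362

λ ≈ 362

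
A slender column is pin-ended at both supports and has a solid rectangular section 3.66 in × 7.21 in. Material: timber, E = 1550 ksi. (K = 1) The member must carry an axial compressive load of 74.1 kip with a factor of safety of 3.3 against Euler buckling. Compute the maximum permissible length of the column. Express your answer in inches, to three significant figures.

Buckling occurs about the weak axis: I_min = h·b³/12 with b = 3.66 in (the shorter side).
I_min = 7.21×3.66³/12 = 29.46 in⁴
Required critical load P_cr = n·P = 3.3 × 74.1 = 244.5 kip = 2.445×10^5 lb
From P_cr = π²EI/(K·L)²:  L = (1/K)·√(π²EI/P_cr) = (1/1)·√(π²×1.55×10^6×29.46/2.445×10^5)
L = 42.9 in

L_max ≈ 42.9 in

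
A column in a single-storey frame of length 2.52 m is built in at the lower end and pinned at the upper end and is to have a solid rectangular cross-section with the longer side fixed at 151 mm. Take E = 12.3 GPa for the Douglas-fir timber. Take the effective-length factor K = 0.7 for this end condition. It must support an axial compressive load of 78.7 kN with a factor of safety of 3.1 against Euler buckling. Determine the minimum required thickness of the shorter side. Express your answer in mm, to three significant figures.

b ≈ 79.2 mm

Required P_cr = n·P = 3.1 × 78.7 = 244.0 kN
L_e = K·L = 0.7 × 2.52 = 1.764 m
Required I = P_cr·L_e²/(π²E) = 2.440×10^5 × 1.764² / (π² × 1.23×10^10) = 6.254×10^-6 m⁴
I_req = 6.254×10^6 mm⁴
Rectangle, weak axis: I_min = h·b³/12 with h = 151 mm fixed  ⇒  b = (12I/h)^(1/3) = 79.2 mm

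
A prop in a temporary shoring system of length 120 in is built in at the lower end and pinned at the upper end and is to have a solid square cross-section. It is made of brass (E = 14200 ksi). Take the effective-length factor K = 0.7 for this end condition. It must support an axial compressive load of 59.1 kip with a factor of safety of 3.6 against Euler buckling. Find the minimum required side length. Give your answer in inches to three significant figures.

Required P_cr = n·P = 3.6 × 59.1 = 212.8 kip
L_e = K·L = 0.7 × 120 = 84.00 in
Required I = P_cr·L_e²/(π²E) = 2.128×10^5 × 84.00² / (π² × 1.42×10^7) = 10.71 in⁴
Solid square: I = a⁴/12  ⇒  a = (12I)^(1/4) = (12×10.71)^(1/4) = 3.37 in

a ≈ 3.37 in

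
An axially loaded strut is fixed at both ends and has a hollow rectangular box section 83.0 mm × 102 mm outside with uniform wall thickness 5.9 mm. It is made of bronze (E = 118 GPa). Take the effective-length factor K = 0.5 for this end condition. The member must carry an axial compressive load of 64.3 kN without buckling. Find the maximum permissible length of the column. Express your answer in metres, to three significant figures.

Inner dimensions: h_i = 102 − 2×5.9 = 90.20 mm, b_i = 83.0 − 2×5.9 = 71.20 mm
Weak-axis I_min = (h_o·b_o³ − h_i·b_i³)/12 with b_o = 83.0, b_i = 71.20 mm (shorter outer/inner sides).
I_min = (102×83.0³ − 90.20×71.20³)/12 = 2.147×10^6 mm⁴
I = 2.147×10^-6 m⁴
At the buckling limit P_cr = P = 6.430×10^4 N
From P_cr = π²EI/(K·L)²:  L = (1/K)·√(π²EI/P_cr) = (1/0.5)·√(π²×1.18×10^11×2.147×10^-6/6.430×10^4)
L = 12.5 m

L_max ≈ 12.5 m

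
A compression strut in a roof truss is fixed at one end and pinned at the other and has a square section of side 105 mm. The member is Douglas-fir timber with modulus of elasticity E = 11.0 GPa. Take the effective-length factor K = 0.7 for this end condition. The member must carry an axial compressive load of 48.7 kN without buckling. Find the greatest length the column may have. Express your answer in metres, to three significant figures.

I = a⁴/12 = 105⁴/12 = 1.013×10^7 mm⁴
I = 1.013×10^-5 m⁴
At the buckling limit P_cr = P = 4.870×10^4 N
From P_cr = π²EI/(K·L)²:  L = (1/K)·√(π²EI/P_cr) = (1/0.7)·√(π²×1.10×10^10×1.013×10^-5/4.870×10^4)
L = 6.79 m

L_max ≈ 6.79 m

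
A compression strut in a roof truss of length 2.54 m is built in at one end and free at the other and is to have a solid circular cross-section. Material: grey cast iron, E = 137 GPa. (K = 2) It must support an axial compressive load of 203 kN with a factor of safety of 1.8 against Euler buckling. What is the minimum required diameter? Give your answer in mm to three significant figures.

d ≈ 109 mm

Required P_cr = n·P = 1.8 × 203 = 365.4 kN
L_e = K·L = 2 × 2.54 = 5.080 m
Required I = P_cr·L_e²/(π²E) = 3.654×10^5 × 5.080² / (π² × 1.37×10^11) = 6.974×10^-6 m⁴
I_req = 6.974×10^6 mm⁴
Solid circle: I = πd⁴/64  ⇒  d = (64I/π)^(1/4) = (64×6.974×10^6/π)^(1/4) = 109 mm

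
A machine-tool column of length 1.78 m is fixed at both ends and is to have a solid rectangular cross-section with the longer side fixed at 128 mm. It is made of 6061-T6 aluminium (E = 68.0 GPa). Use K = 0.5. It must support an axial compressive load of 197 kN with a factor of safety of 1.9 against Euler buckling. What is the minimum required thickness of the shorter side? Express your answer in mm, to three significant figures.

Required P_cr = n·P = 1.9 × 197 = 374.3 kN
L_e = K·L = 0.5 × 1.78 = 0.8900 m
Required I = P_cr·L_e²/(π²E) = 3.743×10^5 × 0.8900² / (π² × 6.80×10^10) = 4.418×10^-7 m⁴
I_req = 4.418×10^5 mm⁴
Rectangle, weak axis: I_min = h·b³/12 with h = 128 mm fixed  ⇒  b = (12I/h)^(1/3) = 34.6 mm

b ≈ 34.6 mm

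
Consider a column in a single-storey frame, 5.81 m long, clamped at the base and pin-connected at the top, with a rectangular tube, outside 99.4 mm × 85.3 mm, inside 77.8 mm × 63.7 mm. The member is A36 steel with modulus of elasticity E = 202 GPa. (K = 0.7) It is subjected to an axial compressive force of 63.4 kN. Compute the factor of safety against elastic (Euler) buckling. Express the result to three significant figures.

Weak-axis I_min = (h_o·b_o³ − h_i·b_i³)/12 with b_o = 85.3, b_i = 63.70 mm (shorter outer/inner sides).
I_min = (99.4×85.3³ − 77.80×63.70³)/12 = 3.465×10^6 mm⁴
I = 3.465×10^6 mm⁴ = 3.465×10^-6 m⁴
Effective length L_e = K·L = 0.7 × 5.81 = 4.067 m
P_cr = π²EI / L_e² = π² × 202×10⁹ × 3.465×10^-6 / 4.067² = 4.177×10^5 N
Factor of safety n = P_cr / P = 417.68 / 63.4 = 6.59

n ≈ 6.59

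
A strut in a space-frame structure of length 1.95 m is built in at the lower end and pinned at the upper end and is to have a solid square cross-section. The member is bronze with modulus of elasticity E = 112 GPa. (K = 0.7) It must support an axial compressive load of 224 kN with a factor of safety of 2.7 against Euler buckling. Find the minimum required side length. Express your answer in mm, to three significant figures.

a ≈ 59.1 mm

Required P_cr = n·P = 2.7 × 224 = 604.8 kN
L_e = K·L = 0.7 × 1.95 = 1.365 m
Required I = P_cr·L_e²/(π²E) = 6.048×10^5 × 1.365² / (π² × 1.12×10^11) = 1.019×10^-6 m⁴
I_req = 1.019×10^6 mm⁴
Solid square: I = a⁴/12  ⇒  a = (12I)^(1/4) = (12×1.019×10^6)^(1/4) = 59.1 mm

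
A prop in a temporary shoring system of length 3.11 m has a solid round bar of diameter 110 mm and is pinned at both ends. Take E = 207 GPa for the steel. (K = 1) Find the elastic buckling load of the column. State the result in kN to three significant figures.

I = πd⁴/64 = π×110⁴/64 = 7.187×10^6 mm⁴
I = 7.187×10^6 mm⁴ = 7.187×10^-6 m⁴
Effective length L_e = K·L = 1 × 3.11 = 3.110 m
P_cr = π²EI / L_e² = π² × 207×10⁹ × 7.187×10^-6 / 3.110² = 1.518×10^6 N

P_cr ≈ 1520 kN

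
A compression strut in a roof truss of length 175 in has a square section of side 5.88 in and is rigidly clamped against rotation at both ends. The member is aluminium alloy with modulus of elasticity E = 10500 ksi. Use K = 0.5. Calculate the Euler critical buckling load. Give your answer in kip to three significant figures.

P_cr ≈ 1350 kip

I = a⁴/12 = 5.88⁴/12 = 99.62 in⁴
Effective length L_e = K·L = 0.5 × 175 = 87.50 in
P_cr = π²EI / L_e² = π² × 10500×10³ × 99.62 / 87.50² = 1.348×10^6 lb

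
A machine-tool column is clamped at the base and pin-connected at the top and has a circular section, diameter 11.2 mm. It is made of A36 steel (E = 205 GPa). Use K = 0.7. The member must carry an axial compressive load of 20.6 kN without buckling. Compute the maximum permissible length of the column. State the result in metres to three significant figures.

L_max ≈ 0.393 m

I = πd⁴/64 = π×11.2⁴/64 = 772.4 mm⁴
I = 7.724×10^-10 m⁴
At the buckling limit P_cr = P = 2.060×10^4 N
From P_cr = π²EI/(K·L)²:  L = (1/K)·√(π²EI/P_cr) = (1/0.7)·√(π²×2.05×10^11×7.724×10^-10/2.060×10^4)
L = 0.393 m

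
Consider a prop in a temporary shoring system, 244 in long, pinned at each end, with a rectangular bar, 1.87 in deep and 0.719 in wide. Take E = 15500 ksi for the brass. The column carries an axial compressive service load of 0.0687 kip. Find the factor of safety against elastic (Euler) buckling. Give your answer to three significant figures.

n ≈ 2.17

Buckling occurs about the weak axis: I_min = h·b³/12 with b = 0.719 in (the shorter side).
I_min = 1.87×0.719³/12 = 5.792×10^-2 in⁴
Effective length L_e = K·L = 1 × 244 = 244.0 in
P_cr = π²EI / L_e² = π² × 15500×10³ × 5.792×10^-2 / 244.0² = 148.8 lb
Factor of safety n = P_cr / P = 0.14883 / 0.0687 = 2.17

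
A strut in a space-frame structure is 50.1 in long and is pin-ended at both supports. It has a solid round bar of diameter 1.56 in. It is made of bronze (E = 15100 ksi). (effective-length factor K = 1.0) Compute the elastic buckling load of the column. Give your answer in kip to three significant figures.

P_cr ≈ 17.3 kip

I = πd⁴/64 = π×1.56⁴/64 = 0.2907 in⁴
Effective length L_e = K·L = 1 × 50.1 = 50.10 in
P_cr = π²EI / L_e² = π² × 15100×10³ × 0.2907 / 50.10² = 1.726×10^4 lb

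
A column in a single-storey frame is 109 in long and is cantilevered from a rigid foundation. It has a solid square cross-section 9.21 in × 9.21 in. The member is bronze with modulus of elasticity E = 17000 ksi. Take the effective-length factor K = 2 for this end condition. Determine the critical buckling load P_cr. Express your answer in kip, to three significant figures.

I = a⁴/12 = 9.21⁴/12 = 599.6 in⁴
Effective length L_e = K·L = 2 × 109 = 218.0 in
P_cr = π²EI / L_e² = π² × 17000×10³ × 599.6 / 218.0² = 2.117×10^6 lb

P_cr ≈ 2120 kip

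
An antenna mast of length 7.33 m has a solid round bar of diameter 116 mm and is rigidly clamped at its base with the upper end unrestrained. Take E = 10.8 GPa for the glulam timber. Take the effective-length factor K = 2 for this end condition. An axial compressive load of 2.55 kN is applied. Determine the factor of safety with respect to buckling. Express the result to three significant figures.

n ≈ 1.73

I = πd⁴/64 = π×116⁴/64 = 8.888×10^6 mm⁴
I = 8.888×10^6 mm⁴ = 8.888×10^-6 m⁴
Effective length L_e = K·L = 2 × 7.33 = 14.66 m
P_cr = π²EI / L_e² = π² × 10.8×10⁹ × 8.888×10^-6 / 14.66² = 4.408×10^3 N
Factor of safety n = P_cr / P = 4.4082 / 2.55 = 1.73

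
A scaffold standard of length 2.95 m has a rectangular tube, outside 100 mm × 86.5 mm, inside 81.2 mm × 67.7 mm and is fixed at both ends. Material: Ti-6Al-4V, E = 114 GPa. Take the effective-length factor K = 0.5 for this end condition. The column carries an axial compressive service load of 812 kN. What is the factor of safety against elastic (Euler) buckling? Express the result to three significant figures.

n ≈ 2.10

Weak-axis I_min = (h_o·b_o³ − h_i·b_i³)/12 with b_o = 86.5, b_i = 67.70 mm (shorter outer/inner sides).
I_min = (100×86.5³ − 81.20×67.70³)/12 = 3.294×10^6 mm⁴
I = 3.294×10^6 mm⁴ = 3.294×10^-6 m⁴
Effective length L_e = K·L = 0.5 × 2.95 = 1.475 m
P_cr = π²EI / L_e² = π² × 114×10⁹ × 3.294×10^-6 / 1.475² = 1.703×10^6 N
Factor of safety n = P_cr / P = 1703.4 / 812 = 2.10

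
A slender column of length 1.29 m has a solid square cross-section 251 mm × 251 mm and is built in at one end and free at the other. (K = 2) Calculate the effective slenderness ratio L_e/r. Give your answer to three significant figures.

λ ≈ 35.6

For a square r = a/√12 = 251/√12 = 72.46 mm
L_e = K·L = 2 × 1.29 m = 2.580 m = 2580.0 mm
λ = L_e / r_min = 2580.0 / 72.46 = 35.6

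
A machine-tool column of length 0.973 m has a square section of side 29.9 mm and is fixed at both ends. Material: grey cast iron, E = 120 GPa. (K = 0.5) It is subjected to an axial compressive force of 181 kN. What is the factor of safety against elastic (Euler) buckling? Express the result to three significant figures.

I = a⁴/12 = 29.9⁴/12 = 6.660×10^4 mm⁴
I = 6.660×10^4 mm⁴ = 6.660×10^-8 m⁴
Effective length L_e = K·L = 0.5 × 0.973 = 0.4865 m
P_cr = π²EI / L_e² = π² × 120×10⁹ × 6.660×10^-8 / 0.4865² = 3.333×10^5 N
Factor of safety n = P_cr / P = 333.29 / 181 = 1.84

n ≈ 1.84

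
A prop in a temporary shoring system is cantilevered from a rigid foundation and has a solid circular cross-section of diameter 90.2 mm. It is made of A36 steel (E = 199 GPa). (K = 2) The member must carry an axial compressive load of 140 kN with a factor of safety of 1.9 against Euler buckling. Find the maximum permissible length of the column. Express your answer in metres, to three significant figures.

L_max ≈ 2.45 m

I = πd⁴/64 = π×90.2⁴/64 = 3.249×10^6 mm⁴
I = 3.249×10^-6 m⁴
Required critical load P_cr = n·P = 1.9 × 140 = 266.0 kN = 2.660×10^5 N
From P_cr = π²EI/(K·L)²:  L = (1/K)·√(π²EI/P_cr) = (1/2)·√(π²×1.99×10^11×3.249×10^-6/2.660×10^5)
L = 2.45 m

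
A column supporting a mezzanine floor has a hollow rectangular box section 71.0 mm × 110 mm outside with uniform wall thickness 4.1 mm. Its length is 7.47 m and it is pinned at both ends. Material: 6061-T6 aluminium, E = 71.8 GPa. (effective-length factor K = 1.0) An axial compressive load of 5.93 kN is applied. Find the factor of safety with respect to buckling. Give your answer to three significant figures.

n ≈ 2.53

Inner dimensions: h_i = 110 − 2×4.1 = 101.8 mm, b_i = 71.0 − 2×4.1 = 62.80 mm
Weak-axis I_min = (h_o·b_o³ − h_i·b_i³)/12 with b_o = 71.0, b_i = 62.80 mm (shorter outer/inner sides).
I_min = (110×71.0³ − 101.8×62.80³)/12 = 1.180×10^6 mm⁴
I = 1.180×10^6 mm⁴ = 1.180×10^-6 m⁴
Effective length L_e = K·L = 1 × 7.47 = 7.470 m
P_cr = π²EI / L_e² = π² × 71.8×10⁹ × 1.180×10^-6 / 7.470² = 1.498×10^4 N
Factor of safety n = P_cr / P = 14.982 / 5.93 = 2.53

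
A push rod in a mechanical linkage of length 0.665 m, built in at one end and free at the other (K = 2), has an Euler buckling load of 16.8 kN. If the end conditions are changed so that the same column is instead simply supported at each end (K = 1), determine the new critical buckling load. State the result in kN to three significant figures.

P_cr ≈ 67.2 kN

P_cr ∝ 1/K², so P_cr,new = P_cr,old × (K_old/K_new)² = 16.8 × (2/1)²
= 16.8 × 4.000 = 67.2 kN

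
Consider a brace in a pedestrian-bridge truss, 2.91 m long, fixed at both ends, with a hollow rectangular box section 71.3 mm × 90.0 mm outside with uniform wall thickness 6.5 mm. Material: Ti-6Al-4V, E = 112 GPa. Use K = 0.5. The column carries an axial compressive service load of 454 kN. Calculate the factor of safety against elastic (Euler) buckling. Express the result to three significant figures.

n ≈ 1.66

Inner dimensions: h_i = 90.0 − 2×6.5 = 77.00 mm, b_i = 71.3 − 2×6.5 = 58.30 mm
Weak-axis I_min = (h_o·b_o³ − h_i·b_i³)/12 with b_o = 71.3, b_i = 58.30 mm (shorter outer/inner sides).
I_min = (90.0×71.3³ − 77.00×58.30³)/12 = 1.447×10^6 mm⁴
I = 1.447×10^6 mm⁴ = 1.447×10^-6 m⁴
Effective length L_e = K·L = 0.5 × 2.91 = 1.455 m
P_cr = π²EI / L_e² = π² × 112×10⁹ × 1.447×10^-6 / 1.455² = 7.555×10^5 N
Factor of safety n = P_cr / P = 755.55 / 454 = 1.66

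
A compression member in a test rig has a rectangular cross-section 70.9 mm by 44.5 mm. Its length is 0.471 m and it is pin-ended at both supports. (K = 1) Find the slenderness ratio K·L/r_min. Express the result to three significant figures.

For a rectangle r_min = b/√12 = 44.5/√12 = 12.85 mm
L_e = K·L = 1 × 0.471 m = 0.4710 m = 471.00 mm
λ = L_e / r_min = 471.00 / 12.85 = 36.7

λ ≈ 36.7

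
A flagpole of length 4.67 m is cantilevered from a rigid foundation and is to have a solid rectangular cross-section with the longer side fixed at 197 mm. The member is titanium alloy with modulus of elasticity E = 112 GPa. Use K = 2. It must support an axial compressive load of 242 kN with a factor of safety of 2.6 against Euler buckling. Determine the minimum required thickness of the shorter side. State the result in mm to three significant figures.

Required P_cr = n·P = 2.6 × 242 = 629.2 kN
L_e = K·L = 2 × 4.67 = 9.340 m
Required I = P_cr·L_e²/(π²E) = 6.292×10^5 × 9.340² / (π² × 1.12×10^11) = 4.966×10^-5 m⁴
I_req = 4.966×10^7 mm⁴
Rectangle, weak axis: I_min = h·b³/12 with h = 197 mm fixed  ⇒  b = (12I/h)^(1/3) = 145 mm

b ≈ 145 mm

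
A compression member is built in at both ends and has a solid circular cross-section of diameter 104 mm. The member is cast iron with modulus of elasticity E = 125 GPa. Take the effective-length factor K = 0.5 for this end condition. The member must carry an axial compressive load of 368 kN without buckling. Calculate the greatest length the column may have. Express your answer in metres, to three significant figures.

L_max ≈ 8.78 m

I = πd⁴/64 = π×104⁴/64 = 5.743×10^6 mm⁴
I = 5.743×10^-6 m⁴
At the buckling limit P_cr = P = 3.680×10^5 N
From P_cr = π²EI/(K·L)²:  L = (1/K)·√(π²EI/P_cr) = (1/0.5)·√(π²×1.25×10^11×5.743×10^-6/3.680×10^5)
L = 8.78 m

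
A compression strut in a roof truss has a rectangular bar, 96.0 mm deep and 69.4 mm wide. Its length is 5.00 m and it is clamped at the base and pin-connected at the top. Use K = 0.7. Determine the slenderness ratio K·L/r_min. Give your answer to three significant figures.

λ ≈ 175

For a rectangle r_min = b/√12 = 69.4/√12 = 20.03 mm
L_e = K·L = 0.7 × 5.00 m = 3.500 m = 3500.0 mm
λ = L_e / r_min = 3500.0 / 20.03 = 175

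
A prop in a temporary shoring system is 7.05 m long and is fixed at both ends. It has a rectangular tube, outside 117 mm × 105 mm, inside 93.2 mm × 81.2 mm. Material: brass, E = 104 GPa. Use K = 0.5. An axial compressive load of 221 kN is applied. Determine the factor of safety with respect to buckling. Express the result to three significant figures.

n ≈ 2.66

Weak-axis I_min = (h_o·b_o³ − h_i·b_i³)/12 with b_o = 105, b_i = 81.20 mm (shorter outer/inner sides).
I_min = (117×105³ − 93.20×81.20³)/12 = 7.129×10^6 mm⁴
I = 7.129×10^6 mm⁴ = 7.129×10^-6 m⁴
Effective length L_e = K·L = 0.5 × 7.05 = 3.525 m
P_cr = π²EI / L_e² = π² × 104×10⁹ × 7.129×10^-6 / 3.525² = 5.889×10^5 N
Factor of safety n = P_cr / P = 588.88 / 221 = 2.66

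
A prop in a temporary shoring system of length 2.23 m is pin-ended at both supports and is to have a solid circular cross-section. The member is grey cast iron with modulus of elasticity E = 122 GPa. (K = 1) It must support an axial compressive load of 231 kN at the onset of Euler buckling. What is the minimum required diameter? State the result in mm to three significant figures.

d ≈ 66.4 mm

L_e = K·L = 1 × 2.23 = 2.230 m
Required I = P_cr·L_e²/(π²E) = 2.310×10^5 × 2.230² / (π² × 1.22×10^11) = 9.540×10^-7 m⁴
I_req = 9.540×10^5 mm⁴
Solid circle: I = πd⁴/64  ⇒  d = (64I/π)^(1/4) = (64×9.540×10^5/π)^(1/4) = 66.4 mm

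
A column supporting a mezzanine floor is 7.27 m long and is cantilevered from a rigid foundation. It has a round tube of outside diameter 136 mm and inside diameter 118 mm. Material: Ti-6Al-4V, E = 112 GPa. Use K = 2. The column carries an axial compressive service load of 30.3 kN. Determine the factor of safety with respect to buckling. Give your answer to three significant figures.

d_o = 136 mm, d_i = 118 mm
I = π(d_o⁴ − d_i⁴)/64 = π(136⁴ − 118.0⁴)/64 = 7.276×10^6 mm⁴
I = 7.276×10^6 mm⁴ = 7.276×10^-6 m⁴
Effective length L_e = K·L = 2 × 7.27 = 14.54 m
P_cr = π²EI / L_e² = π² × 112×10⁹ × 7.276×10^-6 / 14.54² = 3.804×10^4 N
Factor of safety n = P_cr / P = 38.043 / 30.3 = 1.26

n ≈ 1.26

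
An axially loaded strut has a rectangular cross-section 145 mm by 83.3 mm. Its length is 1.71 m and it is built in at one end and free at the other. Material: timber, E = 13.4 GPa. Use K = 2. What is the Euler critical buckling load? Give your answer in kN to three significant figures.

Buckling occurs about the weak axis: I_min = h·b³/12 with b = 83.3 mm (the shorter side).
I_min = 145×83.3³/12 = 6.984×10^6 mm⁴
I = 6.984×10^6 mm⁴ = 6.984×10^-6 m⁴
Effective length L_e = K·L = 2 × 1.71 = 3.420 m
P_cr = π²EI / L_e² = π² × 13.4×10⁹ × 6.984×10^-6 / 3.420² = 7.897×10^4 N

P_cr ≈ 79.0 kN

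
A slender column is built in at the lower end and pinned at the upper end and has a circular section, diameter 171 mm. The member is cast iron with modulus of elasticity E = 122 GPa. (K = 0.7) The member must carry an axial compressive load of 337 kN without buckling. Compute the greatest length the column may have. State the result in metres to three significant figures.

L_max ≈ 17.5 m

I = πd⁴/64 = π×171⁴/64 = 4.197×10^7 mm⁴
I = 4.197×10^-5 m⁴
At the buckling limit P_cr = P = 3.370×10^5 N
From P_cr = π²EI/(K·L)²:  L = (1/K)·√(π²EI/P_cr) = (1/0.7)·√(π²×1.22×10^11×4.197×10^-5/3.370×10^5)
L = 17.5 m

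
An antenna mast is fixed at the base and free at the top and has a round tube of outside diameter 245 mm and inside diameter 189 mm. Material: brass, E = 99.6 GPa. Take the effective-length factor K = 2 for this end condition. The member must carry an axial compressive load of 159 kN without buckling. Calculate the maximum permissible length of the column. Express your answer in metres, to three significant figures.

d_o = 245 mm, d_i = 189 mm
I = π(d_o⁴ − d_i⁴)/64 = π(245⁴ − 189.0⁴)/64 = 1.142×10^8 mm⁴
I = 1.142×10^-4 m⁴
At the buckling limit P_cr = P = 1.590×10^5 N
From P_cr = π²EI/(K·L)²:  L = (1/K)·√(π²EI/P_cr) = (1/2)·√(π²×9.96×10^10×1.142×10^-4/1.590×10^5)
L = 13.3 m

L_max ≈ 13.3 m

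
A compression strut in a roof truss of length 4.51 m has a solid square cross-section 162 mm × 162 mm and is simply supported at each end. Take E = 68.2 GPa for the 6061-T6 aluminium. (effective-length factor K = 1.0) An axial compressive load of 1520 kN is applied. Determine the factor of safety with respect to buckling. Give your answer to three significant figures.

n ≈ 1.25

I = a⁴/12 = 162⁴/12 = 5.740×10^7 mm⁴
I = 5.740×10^7 mm⁴ = 5.740×10^-5 m⁴
Effective length L_e = K·L = 1 × 4.51 = 4.510 m
P_cr = π²EI / L_e² = π² × 68.2×10⁹ × 5.740×10^-5 / 4.510² = 1.899×10^6 N
Factor of safety n = P_cr / P = 1899.4 / 1520 = 1.25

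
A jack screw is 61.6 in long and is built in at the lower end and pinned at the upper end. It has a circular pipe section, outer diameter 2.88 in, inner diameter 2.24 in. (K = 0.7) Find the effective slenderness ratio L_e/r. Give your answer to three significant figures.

λ ≈ 47.3

d_o = 2.88 in, d_i = 2.24 in
I = π(d_o⁴ − d_i⁴)/64 = π(2.88⁴ − 2.240⁴)/64 = 2.141 in⁴
A = 2.574 in²;  r_min = √(I/A) = √(2.141/2.574) = 0.9121 in
L_e = K·L = 0.7 × 61.6 = 43.12 in
λ = L_e / r_min = 43.120 / 0.9121 = 47.3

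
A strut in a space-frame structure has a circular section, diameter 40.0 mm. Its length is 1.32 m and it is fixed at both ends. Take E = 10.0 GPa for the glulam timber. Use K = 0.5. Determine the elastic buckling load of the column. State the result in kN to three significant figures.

P_cr ≈ 28.5 kN

I = πd⁴/64 = π×40.0⁴/64 = 1.257×10^5 mm⁴
I = 1.257×10^5 mm⁴ = 1.257×10^-7 m⁴
Effective length L_e = K·L = 0.5 × 1.32 = 0.6600 m
P_cr = π²EI / L_e² = π² × 10.0×10⁹ × 1.257×10^-7 / 0.6600² = 2.847×10^4 N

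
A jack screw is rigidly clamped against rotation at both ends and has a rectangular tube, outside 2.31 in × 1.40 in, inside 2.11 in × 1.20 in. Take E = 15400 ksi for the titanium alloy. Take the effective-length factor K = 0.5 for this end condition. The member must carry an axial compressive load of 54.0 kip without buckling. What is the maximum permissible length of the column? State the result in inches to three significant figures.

L_max ≈ 50.3 in

Weak-axis I_min = (h_o·b_o³ − h_i·b_i³)/12 with b_o = 1.40, b_i = 1.200 in (shorter outer/inner sides).
I_min = (2.31×1.40³ − 2.110×1.200³)/12 = 0.2244 in⁴
At the buckling limit P_cr = P = 5.400×10^4 lb
From P_cr = π²EI/(K·L)²:  L = (1/K)·√(π²EI/P_cr) = (1/0.5)·√(π²×1.54×10^7×0.2244/5.400×10^4)
L = 50.3 in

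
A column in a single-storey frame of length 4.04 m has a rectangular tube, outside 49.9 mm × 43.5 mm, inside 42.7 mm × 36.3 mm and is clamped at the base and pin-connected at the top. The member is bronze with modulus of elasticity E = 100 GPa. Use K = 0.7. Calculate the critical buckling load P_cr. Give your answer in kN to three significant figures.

P_cr ≈ 21.2 kN

Weak-axis I_min = (h_o·b_o³ − h_i·b_i³)/12 with b_o = 43.5, b_i = 36.30 mm (shorter outer/inner sides).
I_min = (49.9×43.5³ − 42.70×36.30³)/12 = 1.721×10^5 mm⁴
I = 1.721×10^5 mm⁴ = 1.721×10^-7 m⁴
Effective length L_e = K·L = 0.7 × 4.04 = 2.828 m
P_cr = π²EI / L_e² = π² × 100×10⁹ × 1.721×10^-7 / 2.828² = 2.124×10^4 N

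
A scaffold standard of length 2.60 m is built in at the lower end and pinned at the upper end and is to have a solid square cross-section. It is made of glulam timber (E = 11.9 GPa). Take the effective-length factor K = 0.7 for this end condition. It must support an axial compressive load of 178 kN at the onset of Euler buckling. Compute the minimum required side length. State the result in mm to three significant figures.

L_e = K·L = 0.7 × 2.60 = 1.820 m
Required I = P_cr·L_e²/(π²E) = 1.780×10^5 × 1.820² / (π² × 1.19×10^10) = 5.020×10^-6 m⁴
I_req = 5.020×10^6 mm⁴
Solid square: I = a⁴/12  ⇒  a = (12I)^(1/4) = (12×5.020×10^6)^(1/4) = 88.1 mm

a ≈ 88.1 mm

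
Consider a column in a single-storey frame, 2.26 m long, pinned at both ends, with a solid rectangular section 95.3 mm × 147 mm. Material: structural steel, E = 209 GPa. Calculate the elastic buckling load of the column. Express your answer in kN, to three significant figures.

Buckling occurs about the weak axis: I_min = h·b³/12 with b = 95.3 mm (the shorter side).
I_min = 147×95.3³/12 = 1.060×10^7 mm⁴
I = 1.060×10^7 mm⁴ = 1.060×10^-5 m⁴
Effective length L_e = K·L = 1 × 2.26 = 2.260 m
P_cr = π²EI / L_e² = π² × 209×10⁹ × 1.060×10^-5 / 2.260² = 4.282×10^6 N

P_cr ≈ 4280 kN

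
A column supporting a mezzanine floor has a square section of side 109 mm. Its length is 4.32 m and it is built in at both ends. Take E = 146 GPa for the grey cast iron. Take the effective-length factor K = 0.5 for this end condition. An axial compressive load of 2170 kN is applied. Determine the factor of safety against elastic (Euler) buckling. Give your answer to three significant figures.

I = a⁴/12 = 109⁴/12 = 1.176×10^7 mm⁴
I = 1.176×10^7 mm⁴ = 1.176×10^-5 m⁴
Effective length L_e = K·L = 0.5 × 4.32 = 2.160 m
P_cr = π²EI / L_e² = π² × 146×10⁹ × 1.176×10^-5 / 2.160² = 3.633×10^6 N
Factor of safety n = P_cr / P = 3633.0 / 2170 = 1.67

n ≈ 1.67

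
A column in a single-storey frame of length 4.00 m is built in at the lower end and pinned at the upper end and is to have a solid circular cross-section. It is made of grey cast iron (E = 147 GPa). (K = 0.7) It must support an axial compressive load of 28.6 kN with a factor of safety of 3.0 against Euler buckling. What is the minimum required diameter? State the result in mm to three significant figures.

d ≈ 55.4 mm

Required P_cr = n·P = 3.0 × 28.6 = 85.80 kN
L_e = K·L = 0.7 × 4.00 = 2.800 m
Required I = P_cr·L_e²/(π²E) = 8.580×10^4 × 2.800² / (π² × 1.47×10^11) = 4.636×10^-7 m⁴
I_req = 4.636×10^5 mm⁴
Solid circle: I = πd⁴/64  ⇒  d = (64I/π)^(1/4) = (64×4.636×10^5/π)^(1/4) = 55.4 mm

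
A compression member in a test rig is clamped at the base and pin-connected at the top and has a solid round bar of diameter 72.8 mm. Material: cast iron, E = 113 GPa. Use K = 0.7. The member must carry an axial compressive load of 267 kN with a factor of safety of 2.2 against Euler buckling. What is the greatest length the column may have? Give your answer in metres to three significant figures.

L_max ≈ 2.31 m

I = πd⁴/64 = π×72.8⁴/64 = 1.379×10^6 mm⁴
I = 1.379×10^-6 m⁴
Required critical load P_cr = n·P = 2.2 × 267 = 587.4 kN = 5.874×10^5 N
From P_cr = π²EI/(K·L)²:  L = (1/K)·√(π²EI/P_cr) = (1/0.7)·√(π²×1.13×10^11×1.379×10^-6/5.874×10^5)
L = 2.31 m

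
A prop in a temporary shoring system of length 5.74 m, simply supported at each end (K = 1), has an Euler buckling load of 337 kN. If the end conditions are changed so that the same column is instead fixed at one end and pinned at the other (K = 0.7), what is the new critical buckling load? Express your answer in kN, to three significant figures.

P_cr ∝ 1/K², so P_cr,new = P_cr,old × (K_old/K_new)² = 337 × (1/0.7)²
= 337 × 2.041 = 688 kN

P_cr ≈ 688 kN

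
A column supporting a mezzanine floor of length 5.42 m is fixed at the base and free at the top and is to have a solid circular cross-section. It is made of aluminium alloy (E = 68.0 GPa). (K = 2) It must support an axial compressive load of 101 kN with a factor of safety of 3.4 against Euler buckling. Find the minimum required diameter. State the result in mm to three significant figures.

d ≈ 187 mm

Required P_cr = n·P = 3.4 × 101 = 343.4 kN
L_e = K·L = 2 × 5.42 = 10.84 m
Required I = P_cr·L_e²/(π²E) = 3.434×10^5 × 10.84² / (π² × 6.80×10^10) = 6.012×10^-5 m⁴
I_req = 6.012×10^7 mm⁴
Solid circle: I = πd⁴/64  ⇒  d = (64I/π)^(1/4) = (64×6.012×10^7/π)^(1/4) = 187 mm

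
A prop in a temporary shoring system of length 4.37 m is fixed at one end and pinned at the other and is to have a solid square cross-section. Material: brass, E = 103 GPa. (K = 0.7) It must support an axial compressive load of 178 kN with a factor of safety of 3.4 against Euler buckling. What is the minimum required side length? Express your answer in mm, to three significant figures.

a ≈ 90.4 mm

Required P_cr = n·P = 3.4 × 178 = 605.2 kN
L_e = K·L = 0.7 × 4.37 = 3.059 m
Required I = P_cr·L_e²/(π²E) = 6.052×10^5 × 3.059² / (π² × 1.03×10^11) = 5.571×10^-6 m⁴
I_req = 5.571×10^6 mm⁴
Solid square: I = a⁴/12  ⇒  a = (12I)^(1/4) = (12×5.571×10^6)^(1/4) = 90.4 mm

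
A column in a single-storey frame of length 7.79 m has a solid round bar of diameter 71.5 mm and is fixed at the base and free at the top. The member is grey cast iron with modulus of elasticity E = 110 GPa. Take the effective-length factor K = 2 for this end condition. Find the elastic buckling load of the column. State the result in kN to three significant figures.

P_cr ≈ 5.74 kN

I = πd⁴/64 = π×71.5⁴/64 = 1.283×10^6 mm⁴
I = 1.283×10^6 mm⁴ = 1.283×10^-6 m⁴
Effective length L_e = K·L = 2 × 7.79 = 15.58 m
P_cr = π²EI / L_e² = π² × 110×10⁹ × 1.283×10^-6 / 15.58² = 5.738×10^3 N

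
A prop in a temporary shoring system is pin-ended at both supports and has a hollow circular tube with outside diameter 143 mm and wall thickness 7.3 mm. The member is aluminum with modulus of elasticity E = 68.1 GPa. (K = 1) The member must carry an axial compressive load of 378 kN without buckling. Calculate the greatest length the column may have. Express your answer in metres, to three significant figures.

L_max ≈ 3.57 m

Inner diameter d_i = 143 − 2×7.3 = 128.4 mm
I = π(d_o⁴ − d_i⁴)/64 = π(143⁴ − 128.4⁴)/64 = 7.184×10^6 mm⁴
I = 7.184×10^-6 m⁴
At the buckling limit P_cr = P = 3.780×10^5 N
From P_cr = π²EI/(K·L)²:  L = (1/K)·√(π²EI/P_cr) = (1/1)·√(π²×6.81×10^10×7.184×10^-6/3.780×10^5)
L = 3.57 m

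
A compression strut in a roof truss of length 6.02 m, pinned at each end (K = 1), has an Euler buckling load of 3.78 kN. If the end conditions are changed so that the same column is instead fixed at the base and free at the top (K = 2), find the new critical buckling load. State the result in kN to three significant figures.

P_cr ≈ 0.945 kN

P_cr ∝ 1/K², so P_cr,new = P_cr,old × (K_old/K_new)² = 3.78 × (1/2)²
= 3.78 × 0.2500 = 0.945 kN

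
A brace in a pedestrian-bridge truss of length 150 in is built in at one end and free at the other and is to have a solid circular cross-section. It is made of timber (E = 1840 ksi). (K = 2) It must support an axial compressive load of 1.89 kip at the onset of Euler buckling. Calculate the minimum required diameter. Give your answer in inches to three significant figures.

L_e = K·L = 2 × 150 = 300.0 in
Required I = P_cr·L_e²/(π²E) = 1.890×10^3 × 300.0² / (π² × 1.84×10^6) = 9.367 in⁴
Solid circle: I = πd⁴/64  ⇒  d = (64I/π)^(1/4) = (64×9.367/π)^(1/4) = 3.72 in

d ≈ 3.72 in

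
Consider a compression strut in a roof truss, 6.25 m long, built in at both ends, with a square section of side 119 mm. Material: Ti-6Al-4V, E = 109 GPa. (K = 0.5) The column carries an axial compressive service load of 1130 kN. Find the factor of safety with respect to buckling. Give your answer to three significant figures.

n ≈ 1.63

I = a⁴/12 = 119⁴/12 = 1.671×10^7 mm⁴
I = 1.671×10^7 mm⁴ = 1.671×10^-5 m⁴
Effective length L_e = K·L = 0.5 × 6.25 = 3.125 m
P_cr = π²EI / L_e² = π² × 109×10⁹ × 1.671×10^-5 / 3.125² = 1.841×10^6 N
Factor of safety n = P_cr / P = 1840.9 / 1130 = 1.63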